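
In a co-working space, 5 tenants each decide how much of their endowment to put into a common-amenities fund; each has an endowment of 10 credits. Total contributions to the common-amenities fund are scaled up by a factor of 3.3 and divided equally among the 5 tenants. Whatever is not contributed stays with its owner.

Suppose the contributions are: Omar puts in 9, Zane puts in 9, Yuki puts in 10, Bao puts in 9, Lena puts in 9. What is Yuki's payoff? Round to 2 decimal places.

Total contributed: 9 + 9 + 10 + 9 + 9 = 46.
Each receives 3.3 × 46 / 5 = 30.36 from the common-amenities fund.
Yuki keeps 10 − 10 = 0, so Yuki's payoff is 0 + 30.36 = 30.36.

30.36 credits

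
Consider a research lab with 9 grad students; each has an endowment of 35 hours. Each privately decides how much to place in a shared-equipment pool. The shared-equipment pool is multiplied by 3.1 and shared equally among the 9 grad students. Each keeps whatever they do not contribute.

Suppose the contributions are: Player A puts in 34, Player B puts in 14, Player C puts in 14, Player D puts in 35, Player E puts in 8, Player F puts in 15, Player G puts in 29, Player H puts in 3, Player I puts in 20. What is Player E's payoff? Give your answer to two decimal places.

86.24 hours

Total contributed: 34 + 14 + 14 + 35 + 8 + 15 + 29 + 3 + 20 = 172.
Each receives 3.1 × 172 / 9 = 59.24 from the shared-equipment pool.
Player E keeps 35 − 8 = 27, so Player E's payoff is 27 + 59.24 = 86.24.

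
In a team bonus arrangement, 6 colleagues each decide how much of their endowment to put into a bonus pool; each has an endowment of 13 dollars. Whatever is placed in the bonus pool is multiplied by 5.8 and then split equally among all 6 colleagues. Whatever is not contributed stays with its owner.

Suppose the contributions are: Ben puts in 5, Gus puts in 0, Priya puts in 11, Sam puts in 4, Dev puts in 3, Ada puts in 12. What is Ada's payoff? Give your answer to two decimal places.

Total contributed: 5 + 0 + 11 + 4 + 3 + 12 = 35.
Each receives 5.8 × 35 / 6 = 33.83 from the bonus pool.
Ada keeps 13 − 12 = 1, so Ada's payoff is 1 + 33.83 = 34.83.

34.83 dollars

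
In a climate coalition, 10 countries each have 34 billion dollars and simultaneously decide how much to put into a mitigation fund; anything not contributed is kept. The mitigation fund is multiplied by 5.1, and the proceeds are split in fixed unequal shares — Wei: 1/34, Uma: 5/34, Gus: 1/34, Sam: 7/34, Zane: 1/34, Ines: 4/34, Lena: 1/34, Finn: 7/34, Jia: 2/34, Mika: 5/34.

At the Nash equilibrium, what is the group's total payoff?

A player with share s gets back 5.1·s per unit contributed, so full contribution is dominant for anyone with s > 1/5.1 = 0.1961 and zero contribution is dominant for anyone below.
Sam and Finn clear that bar, contributing 34 each; the remaining 8 contribute 0. Total contributed: 68.
The mitigation fund pays out 5.1 × 68 = 346.80 in total (split across the unequal shares, but the aggregate is all that matters for the group sum).
The 8 free-riders keep 34 each, adding 272. Group total = 272 + 346.80 = 618.80.

618.80 billion dollars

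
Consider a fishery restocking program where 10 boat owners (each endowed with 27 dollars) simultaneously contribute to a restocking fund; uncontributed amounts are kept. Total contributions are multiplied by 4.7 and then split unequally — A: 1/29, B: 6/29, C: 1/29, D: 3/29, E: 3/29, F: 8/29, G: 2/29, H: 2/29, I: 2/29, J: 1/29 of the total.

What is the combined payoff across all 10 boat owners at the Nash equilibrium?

For player j, contributing a unit is worthwhile iff 4.7 × (j's share) ≥ 1, i.e. iff j's share is at least 0.2128.
F alone (share 8/29) is above the threshold, contributing 27; the remaining 9 contribute 0. Total contributed: 27.
The restocking fund pays out 4.7 × 27 = 126.90 in total (split across the unequal shares, but the aggregate is all that matters for the group sum).
The 9 free-riders keep 27 each, adding 243. Group total = 243 + 126.90 = 369.90.

369.90 dollars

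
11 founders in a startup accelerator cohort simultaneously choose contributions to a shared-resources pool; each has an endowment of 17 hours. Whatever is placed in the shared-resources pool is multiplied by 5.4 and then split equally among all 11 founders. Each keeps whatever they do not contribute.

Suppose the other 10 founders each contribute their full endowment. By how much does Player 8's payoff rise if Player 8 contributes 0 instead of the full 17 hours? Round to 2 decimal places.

8.65 hours

Switching from a contribution of 17 to 0 lets Player 8 keep an extra 17 hours, but lowers the shared-resources pool by 17, which costs Player 8 their own share of that drop: 5.4/11 × 17 = 8.35.
Net gain = 17 − 8.35 = 8.65. The private return per contributed unit (0.4909) is below 1, so free-riding is indeed the best response regardless of what the others do.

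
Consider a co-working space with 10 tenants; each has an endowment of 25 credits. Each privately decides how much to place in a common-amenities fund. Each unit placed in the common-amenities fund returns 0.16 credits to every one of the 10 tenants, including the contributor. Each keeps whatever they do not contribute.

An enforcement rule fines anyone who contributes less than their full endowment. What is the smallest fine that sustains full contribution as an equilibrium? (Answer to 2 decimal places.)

21.00 credits

Given the others contribute fully, the best deviation is to contribute 0 (any partial contribution still incurs the fine and gives up units whose private return 0.16 is below 1).
Deviating from 25 to 0 saves 25 credits but forfeits the deviator's share of the drop in the common-amenities fund: 0.16 × 25 = 4.00.
So the deviation gain is 25 − 4.00 = 21.00, and the fine must be at least 21.00 credits to wipe it out.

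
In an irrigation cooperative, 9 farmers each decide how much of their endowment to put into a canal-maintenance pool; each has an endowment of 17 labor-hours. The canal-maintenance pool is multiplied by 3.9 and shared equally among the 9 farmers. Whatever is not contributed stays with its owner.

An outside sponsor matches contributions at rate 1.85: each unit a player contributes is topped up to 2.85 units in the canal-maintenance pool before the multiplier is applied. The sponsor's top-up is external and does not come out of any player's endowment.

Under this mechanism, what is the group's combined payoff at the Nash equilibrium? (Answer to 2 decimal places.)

1700.60 labor-hours

Under the mechanism each unit contributed yields 3.9 × 2.85 / 9 = 1.2350 back to its contributor per unit of net cost, which exceeds 1, making full contribution the dominant choice for everyone.
So the Nash equilibrium is full contribution by all 9; the group earns 3.9 × 2.85 × 153 = 1700.60.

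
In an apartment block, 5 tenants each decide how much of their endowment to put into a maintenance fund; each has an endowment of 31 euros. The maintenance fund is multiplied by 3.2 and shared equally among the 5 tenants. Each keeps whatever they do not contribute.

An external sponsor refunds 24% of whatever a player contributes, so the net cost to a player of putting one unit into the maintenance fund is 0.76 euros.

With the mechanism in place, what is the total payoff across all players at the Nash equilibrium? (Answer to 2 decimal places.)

155.00 euros

Even with the mechanism, each unit contributed returns only (3.2/5) / 0.76 = 0.8421 per unit of net cost, so contributing nothing is still dominant.
Everyone keeps their endowment and the group total is 5 × 31 = 155.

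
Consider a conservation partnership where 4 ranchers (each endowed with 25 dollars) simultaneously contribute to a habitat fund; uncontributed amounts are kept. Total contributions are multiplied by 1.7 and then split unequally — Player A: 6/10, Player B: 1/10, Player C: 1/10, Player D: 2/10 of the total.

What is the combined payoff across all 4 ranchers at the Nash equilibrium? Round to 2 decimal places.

117.50 dollars

A player with share s gets back 1.7·s per unit contributed, so full contribution is dominant for anyone with s > 1/1.7 = 0.5882 and zero contribution is dominant for anyone below.
Only Player A (6/10) clears that bar, contributing 25; the remaining 3 contribute 0. Total contributed: 25.
The habitat fund pays out 1.7 × 25 = 42.50 in total (split across the unequal shares, but the aggregate is all that matters for the group sum).
The 3 free-riders keep 25 each, adding 75. Group total = 75 + 42.50 = 117.50.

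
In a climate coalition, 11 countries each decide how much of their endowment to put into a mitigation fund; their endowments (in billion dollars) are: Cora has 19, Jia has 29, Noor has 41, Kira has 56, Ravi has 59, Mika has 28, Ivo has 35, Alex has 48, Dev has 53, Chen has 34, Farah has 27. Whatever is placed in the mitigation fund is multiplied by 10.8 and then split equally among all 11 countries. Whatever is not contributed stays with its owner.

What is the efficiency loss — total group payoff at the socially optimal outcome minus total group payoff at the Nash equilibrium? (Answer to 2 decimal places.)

4204.20 billion dollars

The private return per contributed unit is 10.8/11 = 0.9818 < 1 for every player regardless of endowment, so the Nash equilibrium is zero contribution and the group total is Σ E_j = 19 + 29 + 41 + 56 + 59 + 28 + 35 + 48 + 53 + 34 + 27 = 429.
Each contributed unit returns 10.800 to the group, so the social optimum is full contribution by everyone: group total = 10.800 × 429 = 4633.20.
Efficiency loss = (10.800 − 1) × 429 = 4204.20.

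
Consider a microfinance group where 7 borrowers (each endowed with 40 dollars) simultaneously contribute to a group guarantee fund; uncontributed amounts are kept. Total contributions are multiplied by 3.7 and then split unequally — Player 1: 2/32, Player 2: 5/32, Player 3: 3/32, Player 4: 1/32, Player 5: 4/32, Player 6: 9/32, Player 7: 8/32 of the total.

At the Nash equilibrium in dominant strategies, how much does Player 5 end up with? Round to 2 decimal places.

58.50 dollars

Each unit j contributes comes back to j as 3.7 × (j's share), so j prefers to contribute only if that share exceeds 1/3.7 = 0.2703; otherwise keeping the unit dominates.
Only Player 6 (9/32) clears that bar, contributing 40; the remaining 6 contribute 0. Total contributed: 40.
Player 5 keeps 40 and receives 3.7 × 40 × 4/32 = 18.50 from the group guarantee fund, for a payoff of 58.50.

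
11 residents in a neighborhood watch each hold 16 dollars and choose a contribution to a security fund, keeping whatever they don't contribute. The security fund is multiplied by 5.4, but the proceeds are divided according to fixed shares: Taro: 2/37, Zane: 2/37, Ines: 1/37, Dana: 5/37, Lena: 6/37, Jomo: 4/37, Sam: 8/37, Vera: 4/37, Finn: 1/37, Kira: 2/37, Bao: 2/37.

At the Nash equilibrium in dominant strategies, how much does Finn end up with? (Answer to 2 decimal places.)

18.34 dollars

For player j, contributing a unit is worthwhile iff 5.4 × (j's share) ≥ 1, i.e. iff j's share is at least 0.1852.
Sam alone (share 8/37) is above the threshold, contributing 16; the remaining 10 contribute 0. Total contributed: 16.
Finn keeps 16 and receives 5.4 × 16 × 1/37 = 2.34 from the security fund, for a payoff of 18.34.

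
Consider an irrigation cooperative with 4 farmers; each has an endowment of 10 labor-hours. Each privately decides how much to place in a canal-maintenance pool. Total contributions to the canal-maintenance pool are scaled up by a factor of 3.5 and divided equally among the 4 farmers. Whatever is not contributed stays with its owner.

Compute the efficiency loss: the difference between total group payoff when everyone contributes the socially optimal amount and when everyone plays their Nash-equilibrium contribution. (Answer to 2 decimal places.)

Each contributed unit returns 3.5/4 = 0.8750 to its contributor — below 1 — so contributing 0 is dominant for every player. At the Nash equilibrium everyone keeps their 10, and the group total is 4 × 10 = 40.
Each contributed unit returns 3.500 to the group as a whole (0.8750 to each of 4 players), which exceeds 1, so the social optimum is full contribution: group total = 3.500 × 40 = 140.00.
Efficiency loss = 140.00 − 40 = 100.00.

100.00 labor-hours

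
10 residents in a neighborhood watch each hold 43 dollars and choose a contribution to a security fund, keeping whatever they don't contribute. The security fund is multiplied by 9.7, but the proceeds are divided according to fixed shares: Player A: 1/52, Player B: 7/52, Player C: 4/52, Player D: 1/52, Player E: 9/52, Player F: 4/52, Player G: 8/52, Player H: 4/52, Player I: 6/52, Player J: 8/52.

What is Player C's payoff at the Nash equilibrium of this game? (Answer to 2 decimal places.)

203.42 dollars

Player j's private return per contributed unit is 9.7 × (j's share). Contributing is weakly dominant for j when that share is at least 1/9.7 = 0.1031, and contributing 0 is dominant otherwise.
Player B, Player E, Player G, Player I and Player J are above the threshold, contributing 43 each; the remaining 5 contribute 0. Total contributed: 215.
Player C keeps 43 and receives 9.7 × 215 × 4/52 = 160.42 from the security fund, for a payoff of 203.42.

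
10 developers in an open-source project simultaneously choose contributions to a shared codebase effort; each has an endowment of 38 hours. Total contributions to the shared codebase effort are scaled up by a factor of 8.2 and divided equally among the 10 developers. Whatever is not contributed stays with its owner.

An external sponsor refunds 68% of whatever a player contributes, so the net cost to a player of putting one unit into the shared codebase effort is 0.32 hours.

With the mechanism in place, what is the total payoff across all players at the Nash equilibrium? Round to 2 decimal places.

3374.40 hours

With the mechanism, a contributed unit returns (8.2/10) / 0.32 = 2.5625 per unit of net cost to the contributor — now above 1 — so contributing fully is weakly dominant for every player.
So the Nash equilibrium is full contribution by all 10; the group earns 10 × (38 × 0.68 + 8.2 × 38) = 3374.40.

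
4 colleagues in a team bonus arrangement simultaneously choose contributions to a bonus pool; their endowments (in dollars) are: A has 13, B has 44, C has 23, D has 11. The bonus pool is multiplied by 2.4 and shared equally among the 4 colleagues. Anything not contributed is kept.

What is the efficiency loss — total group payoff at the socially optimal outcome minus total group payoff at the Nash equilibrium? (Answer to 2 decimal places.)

127.40 dollars

The private return per contributed unit is 2.4/4 = 0.6000 < 1 for every player regardless of endowment, so the Nash equilibrium is zero contribution and the group total is Σ E_j = 13 + 44 + 23 + 11 = 91.
Each contributed unit returns 2.400 to the group, so the social optimum is full contribution by everyone: group total = 2.400 × 91 = 218.40.
Efficiency loss = (2.400 − 1) × 91 = 127.40.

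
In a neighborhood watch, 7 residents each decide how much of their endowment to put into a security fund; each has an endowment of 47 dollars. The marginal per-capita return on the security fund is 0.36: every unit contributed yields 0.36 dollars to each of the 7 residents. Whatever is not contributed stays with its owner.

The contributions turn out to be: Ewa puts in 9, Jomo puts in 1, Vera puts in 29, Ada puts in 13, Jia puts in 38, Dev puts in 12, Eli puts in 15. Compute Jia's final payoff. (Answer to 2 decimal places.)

Total contributed: 9 + 1 + 29 + 13 + 38 + 12 + 15 = 117.
Each receives 0.36 × 117 = 42.12 from the security fund.
Jia keeps 47 − 38 = 9, so Jia's payoff is 9 + 42.12 = 51.12.

51.12 dollars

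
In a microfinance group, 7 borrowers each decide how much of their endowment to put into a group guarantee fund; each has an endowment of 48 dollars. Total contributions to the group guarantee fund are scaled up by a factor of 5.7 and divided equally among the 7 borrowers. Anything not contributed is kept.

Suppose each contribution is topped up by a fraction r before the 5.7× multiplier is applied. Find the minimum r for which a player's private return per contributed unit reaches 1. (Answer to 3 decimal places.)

With matching at rate r, one contributed unit becomes (1 + r) in the group guarantee fund and returns 5.7 × (1 + r) / 7 to the contributor.
Setting this equal to 1: 1 + r = 7/5.7 = 1.2281.
So the minimum matching rate is r = 1.2281 − 1 = 0.228.

0.228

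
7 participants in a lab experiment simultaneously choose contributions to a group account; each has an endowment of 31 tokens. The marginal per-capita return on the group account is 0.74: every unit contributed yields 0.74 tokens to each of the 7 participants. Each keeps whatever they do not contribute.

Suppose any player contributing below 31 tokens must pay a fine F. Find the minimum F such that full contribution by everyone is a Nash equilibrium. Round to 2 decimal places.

Given the others contribute fully, the best deviation is to contribute 0 (any partial contribution still incurs the fine and gives up units whose private return 0.74 is below 1).
Deviating from 31 to 0 saves 31 tokens but forfeits the deviator's share of the drop in the group account: 0.74 × 31 = 22.94.
So the deviation gain is 31 − 22.94 = 8.06, and the fine must be at least 8.06 tokens to wipe it out.

8.06 tokens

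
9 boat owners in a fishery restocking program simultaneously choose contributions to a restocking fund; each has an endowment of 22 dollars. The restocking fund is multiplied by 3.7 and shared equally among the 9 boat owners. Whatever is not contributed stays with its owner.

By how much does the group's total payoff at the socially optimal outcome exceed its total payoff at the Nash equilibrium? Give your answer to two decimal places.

534.60 dollars

Each contributed unit returns 3.7/9 = 0.4111 to its contributor — below 1 — so contributing 0 is dominant for every player. At the Nash equilibrium everyone keeps their 22, and the group total is 9 × 22 = 198.
Each contributed unit returns 3.700 to the group as a whole (0.4111 to each of 9 players), which exceeds 1, so the social optimum is full contribution: group total = 3.700 × 198 = 732.60.
Efficiency loss = 732.60 − 198 = 534.60.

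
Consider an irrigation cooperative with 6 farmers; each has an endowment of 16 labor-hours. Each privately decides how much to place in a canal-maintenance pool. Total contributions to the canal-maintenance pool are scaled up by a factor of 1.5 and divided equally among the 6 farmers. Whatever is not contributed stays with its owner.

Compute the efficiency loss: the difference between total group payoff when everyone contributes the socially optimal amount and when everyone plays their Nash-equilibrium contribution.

48.00 labor-hours

Each contributed unit returns 1.5/6 = 0.2500 to its contributor — below 1 — so contributing 0 is dominant for every player. At the Nash equilibrium everyone keeps their 16, and the group total is 6 × 16 = 96.
Each contributed unit returns 1.500 to the group as a whole (0.2500 to each of 6 players), which exceeds 1, so the social optimum is full contribution: group total = 1.500 × 96 = 144.00.
Efficiency loss = 144.00 − 96 = 48.00.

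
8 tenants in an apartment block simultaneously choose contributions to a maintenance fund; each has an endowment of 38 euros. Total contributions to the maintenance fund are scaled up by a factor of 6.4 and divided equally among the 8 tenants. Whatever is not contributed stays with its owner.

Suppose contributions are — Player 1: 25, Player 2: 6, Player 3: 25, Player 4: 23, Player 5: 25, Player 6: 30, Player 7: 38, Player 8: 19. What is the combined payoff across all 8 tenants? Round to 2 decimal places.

Total contributed: 25 + 6 + 25 + 23 + 25 + 30 + 38 + 19 = 191; total kept: 8 × 38 − 191 = 113.
The maintenance fund pays out 6.4 × 191 = 1222.40 in aggregate.
Group total = 113 + 1222.40 = 1335.40.

1335.40 euros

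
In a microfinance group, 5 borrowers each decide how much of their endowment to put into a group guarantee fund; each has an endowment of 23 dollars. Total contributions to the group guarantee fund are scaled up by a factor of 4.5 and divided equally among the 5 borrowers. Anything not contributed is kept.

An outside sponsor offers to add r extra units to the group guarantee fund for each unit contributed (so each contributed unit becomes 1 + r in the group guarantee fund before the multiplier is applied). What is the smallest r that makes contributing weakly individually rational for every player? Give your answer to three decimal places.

With matching at rate r, one contributed unit becomes (1 + r) in the group guarantee fund and returns 4.5 × (1 + r) / 5 to the contributor.
Setting this equal to 1: 1 + r = 5/4.5 = 1.1111.
So the minimum matching rate is r = 1.1111 − 1 = 0.111.

0.111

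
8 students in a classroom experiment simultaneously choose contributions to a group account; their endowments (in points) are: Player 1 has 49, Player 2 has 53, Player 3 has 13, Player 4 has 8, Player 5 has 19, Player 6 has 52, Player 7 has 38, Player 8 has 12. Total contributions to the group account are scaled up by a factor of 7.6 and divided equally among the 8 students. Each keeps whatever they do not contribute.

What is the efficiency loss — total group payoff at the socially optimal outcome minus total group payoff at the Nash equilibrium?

The private return per contributed unit is 7.6/8 = 0.9500 < 1 for every player regardless of endowment, so the Nash equilibrium is zero contribution and the group total is Σ E_j = 49 + 53 + 13 + 8 + 19 + 52 + 38 + 12 = 244.
Each contributed unit returns 7.600 to the group, so the social optimum is full contribution by everyone: group total = 7.600 × 244 = 1854.40.
Efficiency loss = (7.600 − 1) × 244 = 1610.40.

1610.40 points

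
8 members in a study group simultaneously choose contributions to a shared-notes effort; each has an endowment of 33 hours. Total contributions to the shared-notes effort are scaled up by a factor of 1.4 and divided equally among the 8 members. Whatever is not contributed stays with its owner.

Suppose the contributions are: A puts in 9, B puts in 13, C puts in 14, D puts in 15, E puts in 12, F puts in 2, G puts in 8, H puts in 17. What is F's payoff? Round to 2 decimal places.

Total contributed: 9 + 13 + 14 + 15 + 12 + 2 + 8 + 17 = 90.
Each receives 1.4 × 90 / 8 = 15.75 from the shared-notes effort.
F keeps 33 − 2 = 31, so F's payoff is 31 + 15.75 = 46.75.

46.75 hours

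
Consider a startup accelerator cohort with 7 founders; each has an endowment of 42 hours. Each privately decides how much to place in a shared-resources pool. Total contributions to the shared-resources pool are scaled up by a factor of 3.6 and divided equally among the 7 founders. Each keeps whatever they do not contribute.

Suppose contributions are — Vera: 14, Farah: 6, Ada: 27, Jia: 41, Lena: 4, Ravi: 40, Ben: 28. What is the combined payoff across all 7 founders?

Total contributed: 14 + 6 + 27 + 41 + 4 + 40 + 28 = 160; total kept: 7 × 42 − 160 = 134.
The shared-resources pool pays out 3.6 × 160 = 576.00 in aggregate.
Group total = 134 + 576.00 = 710.00.

710.00 hours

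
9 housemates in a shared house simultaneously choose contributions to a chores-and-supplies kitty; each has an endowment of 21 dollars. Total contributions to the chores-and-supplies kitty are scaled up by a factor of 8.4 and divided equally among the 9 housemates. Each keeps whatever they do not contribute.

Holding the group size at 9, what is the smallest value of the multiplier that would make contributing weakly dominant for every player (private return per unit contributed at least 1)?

A contributed unit returns (multiplier)/9 to its contributor.
This reaches 1 exactly when the multiplier is 9.

9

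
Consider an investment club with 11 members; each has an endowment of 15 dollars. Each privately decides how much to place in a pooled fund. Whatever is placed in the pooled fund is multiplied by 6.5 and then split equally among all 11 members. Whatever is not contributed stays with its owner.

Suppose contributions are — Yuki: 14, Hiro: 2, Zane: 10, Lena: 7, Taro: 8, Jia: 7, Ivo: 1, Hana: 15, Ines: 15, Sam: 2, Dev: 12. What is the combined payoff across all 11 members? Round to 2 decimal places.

Total contributed: 14 + 2 + 10 + 7 + 8 + 7 + 1 + 15 + 15 + 2 + 12 = 93; total kept: 11 × 15 − 93 = 72.
The pooled fund pays out 6.5 × 93 = 604.50 in aggregate.
Group total = 72 + 604.50 = 676.50.

676.50 dollars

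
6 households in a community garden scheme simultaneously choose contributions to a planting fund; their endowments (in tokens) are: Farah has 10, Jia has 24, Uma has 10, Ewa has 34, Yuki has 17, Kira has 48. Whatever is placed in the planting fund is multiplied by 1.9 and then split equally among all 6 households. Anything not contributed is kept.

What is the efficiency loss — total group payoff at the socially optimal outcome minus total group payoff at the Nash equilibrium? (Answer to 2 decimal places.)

The private return per contributed unit is 1.9/6 = 0.3167 < 1 for every player regardless of endowment, so the Nash equilibrium is zero contribution and the group total is Σ E_j = 10 + 24 + 10 + 34 + 17 + 48 = 143.
Each contributed unit returns 1.900 to the group, so the social optimum is full contribution by everyone: group total = 1.900 × 143 = 271.70.
Efficiency loss = (1.900 − 1) × 143 = 128.70.

128.70 tokens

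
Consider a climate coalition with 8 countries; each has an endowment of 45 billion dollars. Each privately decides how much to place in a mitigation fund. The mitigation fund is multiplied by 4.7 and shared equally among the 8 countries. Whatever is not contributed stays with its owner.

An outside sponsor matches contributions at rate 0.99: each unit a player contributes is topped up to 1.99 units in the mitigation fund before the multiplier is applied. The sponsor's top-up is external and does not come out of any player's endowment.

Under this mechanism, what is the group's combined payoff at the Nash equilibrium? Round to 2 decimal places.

With the mechanism, a contributed unit returns 4.7 × 1.99 / 8 = 1.1691 per unit of net cost to the contributor — now above 1 — so contributing fully is weakly dominant for every player.
So the Nash equilibrium is full contribution by all 8; the group earns 4.7 × 1.99 × 360 = 3367.08.

3367.08 billion dollars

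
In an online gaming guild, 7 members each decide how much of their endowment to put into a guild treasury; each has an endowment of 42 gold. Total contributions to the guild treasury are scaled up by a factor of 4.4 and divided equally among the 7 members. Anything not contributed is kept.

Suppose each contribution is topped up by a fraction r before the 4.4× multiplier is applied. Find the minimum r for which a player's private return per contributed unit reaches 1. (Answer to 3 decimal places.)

With matching at rate r, one contributed unit becomes (1 + r) in the guild treasury and returns 4.4 × (1 + r) / 7 to the contributor.
Setting this equal to 1: 1 + r = 7/4.4 = 1.5909.
So the minimum matching rate is r = 1.5909 − 1 = 0.591.

0.591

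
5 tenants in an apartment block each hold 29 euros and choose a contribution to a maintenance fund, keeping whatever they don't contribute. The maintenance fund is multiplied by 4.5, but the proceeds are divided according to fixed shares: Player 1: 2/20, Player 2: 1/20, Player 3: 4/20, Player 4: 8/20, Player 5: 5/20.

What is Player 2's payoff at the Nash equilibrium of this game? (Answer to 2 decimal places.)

42.05 euros

Each unit j contributes comes back to j as 4.5 × (j's share), so j prefers to contribute only if that share exceeds 1/4.5 = 0.2222; otherwise keeping the unit dominates.
Player 4 and Player 5 clear that bar, contributing 29 each; the remaining 3 contribute 0. Total contributed: 58.
Player 2 keeps 29 and receives 4.5 × 58 × 1/20 = 13.05 from the maintenance fund, for a payoff of 42.05.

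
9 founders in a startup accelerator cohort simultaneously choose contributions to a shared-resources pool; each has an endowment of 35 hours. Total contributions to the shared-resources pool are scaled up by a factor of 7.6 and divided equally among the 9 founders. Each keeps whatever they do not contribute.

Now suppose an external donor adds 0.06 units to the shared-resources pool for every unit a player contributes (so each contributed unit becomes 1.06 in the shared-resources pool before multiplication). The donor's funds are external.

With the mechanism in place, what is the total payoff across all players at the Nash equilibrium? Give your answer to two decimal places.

Even with the mechanism, each unit contributed returns only 7.6 × 1.06 / 9 = 0.8951 per unit of net cost, so contributing nothing is still dominant.
Everyone keeps their endowment and the group total is 9 × 35 = 315.

315.00 hours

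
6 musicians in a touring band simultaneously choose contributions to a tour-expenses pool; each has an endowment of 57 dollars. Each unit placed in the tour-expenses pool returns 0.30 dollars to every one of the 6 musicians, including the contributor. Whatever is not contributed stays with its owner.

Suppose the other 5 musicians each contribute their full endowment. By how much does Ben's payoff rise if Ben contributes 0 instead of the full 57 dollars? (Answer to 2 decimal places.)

Switching from a contribution of 57 to 0 lets Ben keep an extra 57 dollars, but lowers the tour-expenses pool by 57, which costs Ben their own share of that drop: 0.30 × 57 = 17.10.
Net gain = 57 − 17.10 = 39.90. The private return per contributed unit (0.30) is below 1, so free-riding is indeed the best response regardless of what the others do.

39.90 dollars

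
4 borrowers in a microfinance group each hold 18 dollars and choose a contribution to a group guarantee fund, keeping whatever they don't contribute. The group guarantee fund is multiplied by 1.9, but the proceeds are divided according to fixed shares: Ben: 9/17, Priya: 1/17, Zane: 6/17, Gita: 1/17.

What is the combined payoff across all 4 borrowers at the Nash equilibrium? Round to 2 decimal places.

88.20 dollars

Player j's private return per contributed unit is 1.9 × (j's share). Contributing is weakly dominant for j when that share is at least 1/1.9 = 0.5263, and contributing 0 is dominant otherwise.
Ben alone (share 9/17) is above the threshold, contributing 18; the remaining 3 contribute 0. Total contributed: 18.
The group guarantee fund pays out 1.9 × 18 = 34.20 in total (split across the unequal shares, but the aggregate is all that matters for the group sum).
The 3 free-riders keep 18 each, adding 54. Group total = 54 + 34.20 = 88.20.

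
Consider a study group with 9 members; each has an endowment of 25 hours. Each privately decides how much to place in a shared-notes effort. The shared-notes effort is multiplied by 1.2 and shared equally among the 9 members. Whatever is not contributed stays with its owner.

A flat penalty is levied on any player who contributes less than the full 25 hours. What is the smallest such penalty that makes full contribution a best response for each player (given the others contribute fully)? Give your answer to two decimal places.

21.67 hours

Given the others contribute fully, the best deviation is to contribute 0 (any partial contribution still incurs the fine and gives up units whose private return 0.1333 is below 1).
Deviating from 25 to 0 saves 25 hours but forfeits the deviator's share of the drop in the shared-notes effort: 1.2/9 × 25 = 3.33.
So the deviation gain is 25 − 3.33 = 21.67, and the fine must be at least 21.67 hours to wipe it out.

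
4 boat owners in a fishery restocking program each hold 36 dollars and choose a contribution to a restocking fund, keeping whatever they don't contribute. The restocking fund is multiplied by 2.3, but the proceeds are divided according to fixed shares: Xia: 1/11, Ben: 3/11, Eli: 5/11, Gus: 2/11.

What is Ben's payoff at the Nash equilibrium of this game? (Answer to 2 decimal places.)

A player with share s gets back 2.3·s per unit contributed, so full contribution is dominant for anyone with s > 1/2.3 = 0.4348 and zero contribution is dominant for anyone below.
Only Eli (5/11) clears that bar, contributing 36; the remaining 3 contribute 0. Total contributed: 36.
Ben keeps 36 and receives 2.3 × 36 × 3/11 = 22.58 from the restocking fund, for a payoff of 58.58.

58.58 dollars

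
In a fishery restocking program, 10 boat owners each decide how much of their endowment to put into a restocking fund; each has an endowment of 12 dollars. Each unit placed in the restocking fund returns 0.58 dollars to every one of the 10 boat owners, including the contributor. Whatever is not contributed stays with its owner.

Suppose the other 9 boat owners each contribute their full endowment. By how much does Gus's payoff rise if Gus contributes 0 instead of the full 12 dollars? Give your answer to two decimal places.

5.04 dollars

Switching from a contribution of 12 to 0 lets Gus keep an extra 12 dollars, but lowers the restocking fund by 12, which costs Gus their own share of that drop: 0.58 × 12 = 6.96.
Net gain = 12 − 6.96 = 5.04. The private return per contributed unit (0.58) is below 1, so free-riding is indeed the best response regardless of what the others do.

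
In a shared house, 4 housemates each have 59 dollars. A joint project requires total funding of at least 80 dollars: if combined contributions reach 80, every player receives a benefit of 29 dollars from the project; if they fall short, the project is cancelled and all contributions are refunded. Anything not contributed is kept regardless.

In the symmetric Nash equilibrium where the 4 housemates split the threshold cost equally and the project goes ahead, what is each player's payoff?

Equal share of the threshold: 80/4 = 20.
At this profile no one gains by cutting their contribution: any cut drops the total below 80, the project is cancelled, contributions are refunded, and the deviator ends with 59, which is less than 59 − 20 + 29 = 68. Contributing more than 20 just wastes the excess. So contributing exactly 20 is a best response.
Each player's payoff: 59 − 20 + 29 = 68.

68 dollars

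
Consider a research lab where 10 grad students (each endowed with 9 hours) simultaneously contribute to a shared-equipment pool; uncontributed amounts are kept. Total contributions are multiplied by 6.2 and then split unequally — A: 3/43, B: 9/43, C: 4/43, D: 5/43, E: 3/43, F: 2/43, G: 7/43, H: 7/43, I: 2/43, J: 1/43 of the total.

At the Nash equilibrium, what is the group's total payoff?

A player with share s gets back 6.2·s per unit contributed, so full contribution is dominant for anyone with s > 1/6.2 = 0.1613 and zero contribution is dominant for anyone below.
The shares above 0.1613 belong to B, G and H, contributing 9 each; the remaining 7 contribute 0. Total contributed: 27.
The shared-equipment pool pays out 6.2 × 27 = 167.40 in total (split across the unequal shares, but the aggregate is all that matters for the group sum).
The 7 free-riders keep 9 each, adding 63. Group total = 63 + 167.40 = 230.40.

230.40 hours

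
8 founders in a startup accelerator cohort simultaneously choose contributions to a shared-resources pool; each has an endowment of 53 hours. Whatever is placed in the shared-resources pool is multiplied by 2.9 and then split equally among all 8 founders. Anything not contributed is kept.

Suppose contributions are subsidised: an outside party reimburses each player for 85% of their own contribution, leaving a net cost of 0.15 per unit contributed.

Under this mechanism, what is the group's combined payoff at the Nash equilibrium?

1590.00 hours

The effective private return per unit is now (2.9/8) / 0.15 = 2.4167 > 1, so every player's dominant strategy flips to full contribution.
At the Nash equilibrium everyone contributes 53. Group total payoff = 8 × (53 × 0.85 + 2.9 × 53) = 1590.00.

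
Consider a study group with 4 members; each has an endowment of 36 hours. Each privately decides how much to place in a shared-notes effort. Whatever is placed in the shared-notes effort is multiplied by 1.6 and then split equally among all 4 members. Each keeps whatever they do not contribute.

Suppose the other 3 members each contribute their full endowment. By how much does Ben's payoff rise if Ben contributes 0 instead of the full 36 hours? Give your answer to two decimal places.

21.60 hours

Switching from a contribution of 36 to 0 lets Ben keep an extra 36 hours, but lowers the shared-notes effort by 36, which costs Ben their own share of that drop: 1.6/4 × 36 = 14.40.
Net gain = 36 − 14.40 = 21.60. The private return per contributed unit (0.4000) is below 1, so free-riding is indeed the best response regardless of what the others do.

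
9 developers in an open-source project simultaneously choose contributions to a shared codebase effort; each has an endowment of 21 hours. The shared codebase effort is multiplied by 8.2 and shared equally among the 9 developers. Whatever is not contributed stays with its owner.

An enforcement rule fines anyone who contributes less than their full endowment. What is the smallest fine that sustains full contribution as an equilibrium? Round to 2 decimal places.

Given the others contribute fully, the best deviation is to contribute 0 (any partial contribution still incurs the fine and gives up units whose private return 0.9111 is below 1).
Deviating from 21 to 0 saves 21 hours but forfeits the deviator's share of the drop in the shared codebase effort: 8.2/9 × 21 = 19.13.
So the deviation gain is 21 − 19.13 = 1.87, and the fine must be at least 1.87 hours to wipe it out.

1.87 hours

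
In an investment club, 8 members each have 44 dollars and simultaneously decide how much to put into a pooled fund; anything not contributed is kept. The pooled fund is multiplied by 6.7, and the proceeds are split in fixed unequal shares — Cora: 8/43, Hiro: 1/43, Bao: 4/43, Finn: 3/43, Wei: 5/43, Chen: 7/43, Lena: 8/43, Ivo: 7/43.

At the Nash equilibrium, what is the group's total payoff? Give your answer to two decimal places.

Each unit j contributes comes back to j as 6.7 × (j's share), so j prefers to contribute only if that share exceeds 1/6.7 = 0.1493; otherwise keeping the unit dominates.
Cora, Chen, Lena and Ivo clear that bar, contributing 44 each; the remaining 4 contribute 0. Total contributed: 176.
The pooled fund pays out 6.7 × 176 = 1179.20 in total (split across the unequal shares, but the aggregate is all that matters for the group sum).
The 4 free-riders keep 44 each, adding 176. Group total = 176 + 1179.20 = 1355.20.

1355.20 dollars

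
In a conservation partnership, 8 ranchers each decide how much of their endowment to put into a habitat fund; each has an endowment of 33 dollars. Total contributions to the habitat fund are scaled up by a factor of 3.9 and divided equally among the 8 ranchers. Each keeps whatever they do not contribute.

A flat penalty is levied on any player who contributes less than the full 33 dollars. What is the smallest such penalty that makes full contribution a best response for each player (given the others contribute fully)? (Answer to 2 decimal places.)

16.91 dollars

Given the others contribute fully, the best deviation is to contribute 0 (any partial contribution still incurs the fine and gives up units whose private return 0.4875 is below 1).
Deviating from 33 to 0 saves 33 dollars but forfeits the deviator's share of the drop in the habitat fund: 3.9/8 × 33 = 16.09.
So the deviation gain is 33 − 16.09 = 16.91, and the fine must be at least 16.91 dollars to wipe it out.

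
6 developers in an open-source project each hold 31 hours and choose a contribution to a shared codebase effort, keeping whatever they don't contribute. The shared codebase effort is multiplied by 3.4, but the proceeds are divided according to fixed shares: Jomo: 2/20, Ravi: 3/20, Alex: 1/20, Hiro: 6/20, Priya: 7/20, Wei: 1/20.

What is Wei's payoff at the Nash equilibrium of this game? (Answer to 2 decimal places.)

41.54 hours

A player with share s gets back 3.4·s per unit contributed, so full contribution is dominant for anyone with s > 1/3.4 = 0.2941 and zero contribution is dominant for anyone below.
The shares above 0.2941 belong to Hiro and Priya, contributing 31 each; the remaining 4 contribute 0. Total contributed: 62.
Wei keeps 31 and receives 3.4 × 62 × 1/20 = 10.54 from the shared codebase effort, for a payoff of 41.54.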